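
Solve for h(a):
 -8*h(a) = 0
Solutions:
 h(a) = 0


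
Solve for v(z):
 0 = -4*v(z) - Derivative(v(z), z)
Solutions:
 v(z) = C1*exp(-4*z)


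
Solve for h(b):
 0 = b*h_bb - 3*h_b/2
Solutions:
 h(b) = C1 + C2*b^(5/2)


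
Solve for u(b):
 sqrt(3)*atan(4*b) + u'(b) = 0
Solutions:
 u(b) = C1 - sqrt(3)*(b*atan(4*b) - log(16*b^2 + 1)/8)


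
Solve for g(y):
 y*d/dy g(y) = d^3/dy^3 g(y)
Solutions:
 g(y) = C1 + Integral(C2*airyai(y) + C3*airybi(y), y)


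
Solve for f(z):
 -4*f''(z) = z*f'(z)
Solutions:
 f(z) = C1 + C2*erf(sqrt(2)*z/4)


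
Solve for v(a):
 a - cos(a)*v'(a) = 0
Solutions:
 v(a) = C1 + Integral(a/cos(a), a)


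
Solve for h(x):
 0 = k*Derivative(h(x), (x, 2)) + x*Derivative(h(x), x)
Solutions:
 h(x) = C1 + C2*sqrt(k)*erf(sqrt(2)*x*sqrt(1/k)/2)


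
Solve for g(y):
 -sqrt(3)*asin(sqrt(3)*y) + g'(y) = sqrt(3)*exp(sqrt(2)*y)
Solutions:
 g(y) = C1 + sqrt(3)*(y*asin(sqrt(3)*y) + sqrt(3)*sqrt(1 - 3*y^2)/3) + sqrt(6)*exp(sqrt(2)*y)/2


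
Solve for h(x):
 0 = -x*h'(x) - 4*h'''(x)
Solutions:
 h(x) = C1 + Integral(C2*airyai(-2^(1/3)*x/2) + C3*airybi(-2^(1/3)*x/2), x)


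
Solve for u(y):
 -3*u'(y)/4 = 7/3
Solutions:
 u(y) = C1 - 28*y/9


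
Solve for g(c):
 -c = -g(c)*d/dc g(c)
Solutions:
 g(c) = -sqrt(C1 + c^2)
 g(c) = sqrt(C1 + c^2)


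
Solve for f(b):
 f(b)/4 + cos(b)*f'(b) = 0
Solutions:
 f(b) = C1*(sin(b) - 1)^(1/8)/(sin(b) + 1)^(1/8)


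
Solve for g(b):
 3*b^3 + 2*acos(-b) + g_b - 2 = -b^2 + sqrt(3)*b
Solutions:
 g(b) = C1 - 3*b^4/4 - b^3/3 + sqrt(3)*b^2/2 - 2*b*acos(-b) + 2*b - 2*sqrt(1 - b^2)


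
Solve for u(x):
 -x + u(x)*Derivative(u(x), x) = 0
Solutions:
 u(x) = -sqrt(C1 + x^2)
 u(x) = sqrt(C1 + x^2)


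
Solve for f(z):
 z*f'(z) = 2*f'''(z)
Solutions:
 f(z) = C1 + Integral(C2*airyai(2^(2/3)*z/2) + C3*airybi(2^(2/3)*z/2), z)


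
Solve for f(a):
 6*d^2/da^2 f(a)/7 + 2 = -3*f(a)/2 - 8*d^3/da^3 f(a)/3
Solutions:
 f(a) = C1*exp(a*(-6 + 3*3^(1/3)/(14*sqrt(2422) + 689)^(1/3) + 3^(2/3)*(14*sqrt(2422) + 689)^(1/3))/56)*sin(3*3^(1/6)*a*(-(14*sqrt(2422) + 689)^(1/3) + 3^(2/3)/(14*sqrt(2422) + 689)^(1/3))/56) + C2*exp(a*(-6 + 3*3^(1/3)/(14*sqrt(2422) + 689)^(1/3) + 3^(2/3)*(14*sqrt(2422) + 689)^(1/3))/56)*cos(3*3^(1/6)*a*(-(14*sqrt(2422) + 689)^(1/3) + 3^(2/3)/(14*sqrt(2422) + 689)^(1/3))/56) + C3*exp(-a*(3*3^(1/3)/(14*sqrt(2422) + 689)^(1/3) + 3 + 3^(2/3)*(14*sqrt(2422) + 689)^(1/3))/28) - 4/3


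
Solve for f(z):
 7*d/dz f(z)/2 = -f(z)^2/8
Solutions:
 f(z) = 28/(C1 + z)


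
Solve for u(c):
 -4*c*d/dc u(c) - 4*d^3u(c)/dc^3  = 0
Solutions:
 u(c) = C1 + Integral(C2*airyai(-c) + C3*airybi(-c), c)


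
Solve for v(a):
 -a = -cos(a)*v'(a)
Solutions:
 v(a) = C1 + Integral(a/cos(a), a)


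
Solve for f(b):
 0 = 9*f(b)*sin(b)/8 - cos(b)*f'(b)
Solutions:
 f(b) = C1/cos(b)^(9/8)


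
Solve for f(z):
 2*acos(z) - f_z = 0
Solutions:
 f(z) = C1 + 2*z*acos(z) - 2*sqrt(1 - z^2)


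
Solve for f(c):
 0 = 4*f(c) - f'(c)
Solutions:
 f(c) = C1*exp(4*c)


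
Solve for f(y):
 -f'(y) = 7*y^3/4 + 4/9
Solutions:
 f(y) = C1 - 7*y^4/16 - 4*y/9


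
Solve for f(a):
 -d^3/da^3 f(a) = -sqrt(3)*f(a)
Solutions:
 f(a) = C3*exp(3^(1/6)*a) + (C1*sin(3^(2/3)*a/2) + C2*cos(3^(2/3)*a/2))*exp(-3^(1/6)*a/2)


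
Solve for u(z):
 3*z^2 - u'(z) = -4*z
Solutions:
 u(z) = C1 + z^3 + 2*z^2


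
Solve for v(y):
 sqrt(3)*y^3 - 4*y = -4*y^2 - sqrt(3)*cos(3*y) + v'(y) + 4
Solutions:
 v(y) = C1 + sqrt(3)*y^4/4 + 4*y^3/3 - 2*y^2 - 4*y + sqrt(3)*sin(3*y)/3


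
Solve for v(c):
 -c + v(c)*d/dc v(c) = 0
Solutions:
 v(c) = -sqrt(C1 + c^2)
 v(c) = sqrt(C1 + c^2)


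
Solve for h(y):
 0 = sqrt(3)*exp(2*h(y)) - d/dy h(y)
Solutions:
 h(y) = log(-sqrt(-1/(C1 + sqrt(3)*y))) - log(2)/2
 h(y) = log(-1/(C1 + sqrt(3)*y))/2 - log(2)/2


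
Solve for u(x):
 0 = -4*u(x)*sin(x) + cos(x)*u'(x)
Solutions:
 u(x) = C1/cos(x)^4


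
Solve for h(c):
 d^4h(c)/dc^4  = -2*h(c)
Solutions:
 h(c) = (C1*sin(2^(3/4)*c/2) + C2*cos(2^(3/4)*c/2))*exp(-2^(3/4)*c/2) + (C3*sin(2^(3/4)*c/2) + C4*cos(2^(3/4)*c/2))*exp(2^(3/4)*c/2)


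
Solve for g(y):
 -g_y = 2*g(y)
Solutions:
 g(y) = C1*exp(-2*y)


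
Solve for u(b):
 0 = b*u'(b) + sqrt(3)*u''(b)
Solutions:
 u(b) = C1 + C2*erf(sqrt(2)*3^(3/4)*b/6)


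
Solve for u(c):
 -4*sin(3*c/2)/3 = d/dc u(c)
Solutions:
 u(c) = C1 + 8*cos(3*c/2)/9


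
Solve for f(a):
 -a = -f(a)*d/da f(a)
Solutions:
 f(a) = -sqrt(C1 + a^2)
 f(a) = sqrt(C1 + a^2)


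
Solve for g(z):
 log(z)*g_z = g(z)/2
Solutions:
 g(z) = C1*exp(li(z)/2)


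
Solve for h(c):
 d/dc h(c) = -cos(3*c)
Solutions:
 h(c) = C1 - sin(3*c)/3


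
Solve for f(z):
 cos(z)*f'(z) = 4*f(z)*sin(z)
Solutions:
 f(z) = C1/cos(z)^4


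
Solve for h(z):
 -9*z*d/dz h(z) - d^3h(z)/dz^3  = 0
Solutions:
 h(z) = C1 + Integral(C2*airyai(-3^(2/3)*z) + C3*airybi(-3^(2/3)*z), z)


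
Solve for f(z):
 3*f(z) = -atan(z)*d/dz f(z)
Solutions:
 f(z) = C1*exp(-3*Integral(1/atan(z), z))


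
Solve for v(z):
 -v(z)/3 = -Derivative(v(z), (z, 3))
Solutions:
 v(z) = C3*exp(3^(2/3)*z/3) + (C1*sin(3^(1/6)*z/2) + C2*cos(3^(1/6)*z/2))*exp(-3^(2/3)*z/6)


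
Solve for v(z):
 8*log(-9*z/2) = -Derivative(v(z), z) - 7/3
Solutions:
 v(z) = C1 - 8*z*log(-z) + z*(-16*log(3) + 8*log(2) + 17/3)


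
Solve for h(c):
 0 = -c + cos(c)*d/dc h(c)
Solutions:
 h(c) = C1 + Integral(c/cos(c), c)


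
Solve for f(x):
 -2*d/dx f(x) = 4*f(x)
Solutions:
 f(x) = C1*exp(-2*x)


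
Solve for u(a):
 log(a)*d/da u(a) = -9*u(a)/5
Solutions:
 u(a) = C1*exp(-9*li(a)/5)


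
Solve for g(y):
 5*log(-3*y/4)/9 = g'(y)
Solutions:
 g(y) = C1 + 5*y*log(-y)/9 + 5*y*(-2*log(2) - 1 + log(3))/9


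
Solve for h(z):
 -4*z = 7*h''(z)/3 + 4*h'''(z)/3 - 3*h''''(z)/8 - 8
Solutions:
 h(z) = C1 + C2*z + C3*exp(2*z*(8 - sqrt(190))/9) + C4*exp(2*z*(8 + sqrt(190))/9) - 2*z^3/7 + 108*z^2/49


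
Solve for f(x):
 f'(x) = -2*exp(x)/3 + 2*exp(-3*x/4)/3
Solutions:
 f(x) = C1 - 2*exp(x)/3 - 8*exp(-3*x/4)/9


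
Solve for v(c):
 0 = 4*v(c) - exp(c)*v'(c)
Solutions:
 v(c) = C1*exp(-4*exp(-c))


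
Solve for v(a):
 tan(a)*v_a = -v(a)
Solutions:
 v(a) = C1/sin(a)


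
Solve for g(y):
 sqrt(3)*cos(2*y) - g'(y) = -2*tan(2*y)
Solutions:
 g(y) = C1 - log(cos(2*y)) + sqrt(3)*sin(2*y)/2


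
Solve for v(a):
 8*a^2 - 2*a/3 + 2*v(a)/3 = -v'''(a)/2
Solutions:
 v(a) = C3*exp(-6^(2/3)*a/3) - 12*a^2 + a + (C1*sin(2^(2/3)*3^(1/6)*a/2) + C2*cos(2^(2/3)*3^(1/6)*a/2))*exp(6^(2/3)*a/6)


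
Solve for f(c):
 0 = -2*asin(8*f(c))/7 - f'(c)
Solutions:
 Integral(1/asin(8*_y), (_y, f(c))) = C1 - 2*c/7


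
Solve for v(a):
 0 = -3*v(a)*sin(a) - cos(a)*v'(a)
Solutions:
 v(a) = C1*cos(a)^3


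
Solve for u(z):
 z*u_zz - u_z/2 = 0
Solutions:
 u(z) = C1 + C2*z^(3/2)


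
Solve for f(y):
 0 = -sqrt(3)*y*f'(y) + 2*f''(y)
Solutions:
 f(y) = C1 + C2*erfi(3^(1/4)*y/2)


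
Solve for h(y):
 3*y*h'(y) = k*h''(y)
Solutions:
 h(y) = C1 + C2*erf(sqrt(6)*y*sqrt(-1/k)/2)/sqrt(-1/k)


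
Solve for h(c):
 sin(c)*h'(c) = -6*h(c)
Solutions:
 h(c) = C1*(cos(c)^3 + 3*cos(c)^2 + 3*cos(c) + 1)/(cos(c)^3 - 3*cos(c)^2 + 3*cos(c) - 1)


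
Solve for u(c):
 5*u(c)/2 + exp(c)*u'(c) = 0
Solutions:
 u(c) = C1*exp(5*exp(-c)/2)


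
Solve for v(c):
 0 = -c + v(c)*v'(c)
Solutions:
 v(c) = -sqrt(C1 + c^2)
 v(c) = sqrt(C1 + c^2)


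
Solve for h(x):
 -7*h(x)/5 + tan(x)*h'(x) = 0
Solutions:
 h(x) = C1*sin(x)^(7/5)


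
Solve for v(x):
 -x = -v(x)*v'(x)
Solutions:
 v(x) = -sqrt(C1 + x^2)
 v(x) = sqrt(C1 + x^2)


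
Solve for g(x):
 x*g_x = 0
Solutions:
 g(x) = C1


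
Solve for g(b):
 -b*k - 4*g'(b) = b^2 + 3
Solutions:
 g(b) = C1 - b^3/12 - b^2*k/8 - 3*b/4


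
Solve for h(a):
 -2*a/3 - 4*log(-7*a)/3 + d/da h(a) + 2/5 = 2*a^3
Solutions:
 h(a) = C1 + a^4/2 + a^2/3 + 4*a*log(-a)/3 + 2*a*(-13 + 10*log(7))/15


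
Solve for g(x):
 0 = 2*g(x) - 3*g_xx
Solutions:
 g(x) = C1*exp(-sqrt(6)*x/3) + C2*exp(sqrt(6)*x/3)


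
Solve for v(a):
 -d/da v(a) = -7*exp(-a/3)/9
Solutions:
 v(a) = C1 - 7*exp(-a/3)/3


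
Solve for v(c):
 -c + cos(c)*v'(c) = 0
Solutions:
 v(c) = C1 + Integral(c/cos(c), c)


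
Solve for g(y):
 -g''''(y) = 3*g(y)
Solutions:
 g(y) = (C1*sin(sqrt(2)*3^(1/4)*y/2) + C2*cos(sqrt(2)*3^(1/4)*y/2))*exp(-sqrt(2)*3^(1/4)*y/2) + (C3*sin(sqrt(2)*3^(1/4)*y/2) + C4*cos(sqrt(2)*3^(1/4)*y/2))*exp(sqrt(2)*3^(1/4)*y/2)


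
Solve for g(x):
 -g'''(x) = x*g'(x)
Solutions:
 g(x) = C1 + Integral(C2*airyai(-x) + C3*airybi(-x), x)


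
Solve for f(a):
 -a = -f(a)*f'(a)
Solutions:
 f(a) = -sqrt(C1 + a^2)
 f(a) = sqrt(C1 + a^2)


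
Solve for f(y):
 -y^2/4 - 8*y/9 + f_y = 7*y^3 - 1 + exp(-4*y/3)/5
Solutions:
 f(y) = C1 + 7*y^4/4 + y^3/12 + 4*y^2/9 - y - 3*exp(-4*y/3)/20


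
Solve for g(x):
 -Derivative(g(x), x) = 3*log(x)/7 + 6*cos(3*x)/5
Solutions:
 g(x) = C1 - 3*x*log(x)/7 + 3*x/7 - 2*sin(3*x)/5


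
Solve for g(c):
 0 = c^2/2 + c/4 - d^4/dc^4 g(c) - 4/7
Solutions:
 g(c) = C1 + C2*c + C3*c^2 + C4*c^3 + c^6/720 + c^5/480 - c^4/42


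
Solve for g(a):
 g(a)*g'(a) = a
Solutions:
 g(a) = -sqrt(C1 + a^2)
 g(a) = sqrt(C1 + a^2)


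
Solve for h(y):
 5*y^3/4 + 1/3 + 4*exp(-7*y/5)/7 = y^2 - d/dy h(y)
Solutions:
 h(y) = C1 - 5*y^4/16 + y^3/3 - y/3 + 20*exp(-7*y/5)/49


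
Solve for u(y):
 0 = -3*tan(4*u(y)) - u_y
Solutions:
 u(y) = -asin(C1*exp(-12*y))/4 + pi/4
 u(y) = asin(C1*exp(-12*y))/4


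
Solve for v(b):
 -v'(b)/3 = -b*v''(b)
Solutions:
 v(b) = C1 + C2*b^(4/3)


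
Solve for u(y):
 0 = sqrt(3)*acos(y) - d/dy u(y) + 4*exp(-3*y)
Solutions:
 u(y) = C1 + sqrt(3)*y*acos(y) - sqrt(3)*sqrt(1 - y^2) - 4*exp(-3*y)/3


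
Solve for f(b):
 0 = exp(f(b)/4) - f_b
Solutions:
 f(b) = 4*log(-1/(C1 + b)) + 8*log(2)


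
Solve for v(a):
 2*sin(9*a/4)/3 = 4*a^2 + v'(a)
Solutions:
 v(a) = C1 - 4*a^3/3 - 8*cos(9*a/4)/27


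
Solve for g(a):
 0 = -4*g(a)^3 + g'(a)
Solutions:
 g(a) = -sqrt(2)*sqrt(-1/(C1 + 4*a))/2
 g(a) = sqrt(2)*sqrt(-1/(C1 + 4*a))/2


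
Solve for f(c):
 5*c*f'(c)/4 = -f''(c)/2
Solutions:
 f(c) = C1 + C2*erf(sqrt(5)*c/2)


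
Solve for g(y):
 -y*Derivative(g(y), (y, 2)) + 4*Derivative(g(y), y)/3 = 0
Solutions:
 g(y) = C1 + C2*y^(7/3)


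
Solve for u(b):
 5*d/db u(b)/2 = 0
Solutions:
 u(b) = C1


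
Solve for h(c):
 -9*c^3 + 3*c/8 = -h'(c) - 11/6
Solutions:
 h(c) = C1 + 9*c^4/4 - 3*c^2/16 - 11*c/6


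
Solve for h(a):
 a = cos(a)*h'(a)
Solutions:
 h(a) = C1 + Integral(a/cos(a), a)


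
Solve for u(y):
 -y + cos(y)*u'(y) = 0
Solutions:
 u(y) = C1 + Integral(y/cos(y), y)


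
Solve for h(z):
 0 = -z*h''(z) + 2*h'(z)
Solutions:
 h(z) = C1 + C2*z^3


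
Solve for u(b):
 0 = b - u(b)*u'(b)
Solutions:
 u(b) = -sqrt(C1 + b^2)
 u(b) = sqrt(C1 + b^2)


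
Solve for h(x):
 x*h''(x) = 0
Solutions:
 h(x) = C1 + C2*x


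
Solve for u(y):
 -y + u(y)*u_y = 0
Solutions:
 u(y) = -sqrt(C1 + y^2)
 u(y) = sqrt(C1 + y^2)


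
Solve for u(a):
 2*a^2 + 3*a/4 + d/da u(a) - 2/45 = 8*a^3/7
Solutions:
 u(a) = C1 + 2*a^4/7 - 2*a^3/3 - 3*a^2/8 + 2*a/45


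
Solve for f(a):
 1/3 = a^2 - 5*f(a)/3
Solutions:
 f(a) = 3*a^2/5 - 1/5


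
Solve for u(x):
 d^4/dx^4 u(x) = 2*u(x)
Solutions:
 u(x) = C1*exp(-2^(1/4)*x) + C2*exp(2^(1/4)*x) + C3*sin(2^(1/4)*x) + C4*cos(2^(1/4)*x)


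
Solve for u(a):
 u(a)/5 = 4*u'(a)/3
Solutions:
 u(a) = C1*exp(3*a/20)


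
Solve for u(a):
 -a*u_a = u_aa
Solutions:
 u(a) = C1 + C2*erf(sqrt(2)*a/2)


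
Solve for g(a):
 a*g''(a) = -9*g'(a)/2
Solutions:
 g(a) = C1 + C2/a^(7/2)


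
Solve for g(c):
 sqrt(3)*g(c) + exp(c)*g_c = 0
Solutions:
 g(c) = C1*exp(sqrt(3)*exp(-c))


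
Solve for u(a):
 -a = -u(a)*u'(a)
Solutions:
 u(a) = -sqrt(C1 + a^2)
 u(a) = sqrt(C1 + a^2)


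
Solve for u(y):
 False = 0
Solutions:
 u(y) = C1 + zoo*y - 5*log(cos(3*y/4))/3


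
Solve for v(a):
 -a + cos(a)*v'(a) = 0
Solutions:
 v(a) = C1 + Integral(a/cos(a), a)


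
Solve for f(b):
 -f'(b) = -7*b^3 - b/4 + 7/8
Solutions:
 f(b) = C1 + 7*b^4/4 + b^2/8 - 7*b/8


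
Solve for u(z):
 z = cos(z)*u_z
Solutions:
 u(z) = C1 + Integral(z/cos(z), z)


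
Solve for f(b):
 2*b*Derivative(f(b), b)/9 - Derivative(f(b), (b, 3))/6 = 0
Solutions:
 f(b) = C1 + Integral(C2*airyai(6^(2/3)*b/3) + C3*airybi(6^(2/3)*b/3), b)


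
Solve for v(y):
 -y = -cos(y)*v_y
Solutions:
 v(y) = C1 + Integral(y/cos(y), y)


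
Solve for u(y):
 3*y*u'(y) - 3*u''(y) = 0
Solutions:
 u(y) = C1 + C2*erfi(sqrt(2)*y/2)


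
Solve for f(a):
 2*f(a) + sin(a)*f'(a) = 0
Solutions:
 f(a) = C1*(cos(a) + 1)/(cos(a) - 1)


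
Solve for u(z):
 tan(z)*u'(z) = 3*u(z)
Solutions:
 u(z) = C1*sin(z)^3


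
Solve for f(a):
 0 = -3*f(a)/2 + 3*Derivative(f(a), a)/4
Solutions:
 f(a) = C1*exp(2*a)


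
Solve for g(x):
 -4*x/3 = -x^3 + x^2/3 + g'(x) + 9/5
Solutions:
 g(x) = C1 + x^4/4 - x^3/9 - 2*x^2/3 - 9*x/5


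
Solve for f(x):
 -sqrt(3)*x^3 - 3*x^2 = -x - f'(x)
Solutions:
 f(x) = C1 + sqrt(3)*x^4/4 + x^3 - x^2/2


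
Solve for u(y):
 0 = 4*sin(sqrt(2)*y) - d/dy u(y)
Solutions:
 u(y) = C1 - 2*sqrt(2)*cos(sqrt(2)*y)


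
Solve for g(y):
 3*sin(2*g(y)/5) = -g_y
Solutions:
 3*y + 5*log(cos(2*g(y)/5) - 1)/4 - 5*log(cos(2*g(y)/5) + 1)/4 = C1


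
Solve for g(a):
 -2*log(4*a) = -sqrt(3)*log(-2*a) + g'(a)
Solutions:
 g(a) = C1 - a*(2 - sqrt(3))*log(a) + a*(-4*log(2) - sqrt(3) + sqrt(3)*log(2) + 2 + sqrt(3)*I*pi)


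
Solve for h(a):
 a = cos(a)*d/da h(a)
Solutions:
 h(a) = C1 + Integral(a/cos(a), a)


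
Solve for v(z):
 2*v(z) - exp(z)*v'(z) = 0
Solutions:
 v(z) = C1*exp(-2*exp(-z))


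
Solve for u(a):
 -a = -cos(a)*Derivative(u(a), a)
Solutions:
 u(a) = C1 + Integral(a/cos(a), a)


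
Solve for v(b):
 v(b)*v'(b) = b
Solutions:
 v(b) = -sqrt(C1 + b^2)
 v(b) = sqrt(C1 + b^2)


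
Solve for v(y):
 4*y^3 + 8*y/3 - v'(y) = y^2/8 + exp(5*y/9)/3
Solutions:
 v(y) = C1 + y^4 - y^3/24 + 4*y^2/3 - 3*exp(5*y/9)/5


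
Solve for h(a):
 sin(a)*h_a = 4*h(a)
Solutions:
 h(a) = C1*(cos(a)^2 - 2*cos(a) + 1)/(cos(a)^2 + 2*cos(a) + 1)


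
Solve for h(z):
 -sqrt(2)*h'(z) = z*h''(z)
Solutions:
 h(z) = C1 + C2*z^(1 - sqrt(2))


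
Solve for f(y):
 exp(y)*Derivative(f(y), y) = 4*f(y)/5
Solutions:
 f(y) = C1*exp(-4*exp(-y)/5)


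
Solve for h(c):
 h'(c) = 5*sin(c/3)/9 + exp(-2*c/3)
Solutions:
 h(c) = C1 - 5*cos(c/3)/3 - 3*exp(-2*c/3)/2


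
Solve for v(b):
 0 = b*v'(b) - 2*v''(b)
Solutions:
 v(b) = C1 + C2*erfi(b/2)


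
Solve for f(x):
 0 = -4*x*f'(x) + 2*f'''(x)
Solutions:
 f(x) = C1 + Integral(C2*airyai(2^(1/3)*x) + C3*airybi(2^(1/3)*x), x)


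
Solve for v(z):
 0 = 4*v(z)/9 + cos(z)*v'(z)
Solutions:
 v(z) = C1*(sin(z) - 1)^(2/9)/(sin(z) + 1)^(2/9)


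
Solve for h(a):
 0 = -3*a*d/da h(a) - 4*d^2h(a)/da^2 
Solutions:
 h(a) = C1 + C2*erf(sqrt(6)*a/4)


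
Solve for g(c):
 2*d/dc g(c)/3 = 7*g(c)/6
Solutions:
 g(c) = C1*exp(7*c/4)


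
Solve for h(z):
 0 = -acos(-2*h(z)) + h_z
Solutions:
 Integral(1/acos(-2*_y), (_y, h(z))) = C1 + z


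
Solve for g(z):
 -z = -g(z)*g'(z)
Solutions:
 g(z) = -sqrt(C1 + z^2)
 g(z) = sqrt(C1 + z^2)


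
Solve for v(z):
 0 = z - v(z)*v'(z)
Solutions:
 v(z) = -sqrt(C1 + z^2)
 v(z) = sqrt(C1 + z^2)


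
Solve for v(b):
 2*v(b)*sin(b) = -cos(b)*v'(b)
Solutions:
 v(b) = C1*cos(b)^2


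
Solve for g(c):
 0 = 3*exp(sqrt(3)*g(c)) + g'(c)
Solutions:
 g(c) = sqrt(3)*(2*log(1/(C1 + 3*c)) - log(3))/6


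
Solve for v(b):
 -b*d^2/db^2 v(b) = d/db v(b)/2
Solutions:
 v(b) = C1 + C2*sqrt(b)


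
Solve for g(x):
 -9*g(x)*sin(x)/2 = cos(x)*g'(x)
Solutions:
 g(x) = C1*cos(x)^(9/2)


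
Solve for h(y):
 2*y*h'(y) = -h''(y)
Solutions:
 h(y) = C1 + C2*erf(y)


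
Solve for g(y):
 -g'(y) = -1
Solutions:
 g(y) = C1 + y


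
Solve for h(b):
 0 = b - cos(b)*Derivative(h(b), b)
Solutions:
 h(b) = C1 + Integral(b/cos(b), b)


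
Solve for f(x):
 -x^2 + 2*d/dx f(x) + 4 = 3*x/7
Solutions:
 f(x) = C1 + x^3/6 + 3*x^2/28 - 2*x


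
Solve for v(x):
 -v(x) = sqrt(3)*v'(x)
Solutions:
 v(x) = C1*exp(-sqrt(3)*x/3)


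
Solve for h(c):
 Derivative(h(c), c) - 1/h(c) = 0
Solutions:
 h(c) = -sqrt(C1 + 2*c)
 h(c) = sqrt(C1 + 2*c)


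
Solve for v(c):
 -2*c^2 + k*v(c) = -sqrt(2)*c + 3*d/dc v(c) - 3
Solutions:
 v(c) = C1*exp(c*k/3) + 2*c^2/k - sqrt(2)*c/k + 12*c/k^2 - 3/k - 3*sqrt(2)/k^2 + 36/k^3


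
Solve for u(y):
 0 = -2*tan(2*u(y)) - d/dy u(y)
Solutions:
 u(y) = -asin(C1*exp(-4*y))/2 + pi/2
 u(y) = asin(C1*exp(-4*y))/2


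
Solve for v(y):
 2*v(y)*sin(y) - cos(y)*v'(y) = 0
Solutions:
 v(y) = C1/cos(y)^2


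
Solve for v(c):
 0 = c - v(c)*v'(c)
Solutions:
 v(c) = -sqrt(C1 + c^2)
 v(c) = sqrt(C1 + c^2)


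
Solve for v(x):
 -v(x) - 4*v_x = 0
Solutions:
 v(x) = C1*exp(-x/4)


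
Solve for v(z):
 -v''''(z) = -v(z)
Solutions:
 v(z) = C1*exp(-z) + C2*exp(z) + C3*sin(z) + C4*cos(z)


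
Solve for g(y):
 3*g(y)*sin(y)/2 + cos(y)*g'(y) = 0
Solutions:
 g(y) = C1*cos(y)^(3/2)


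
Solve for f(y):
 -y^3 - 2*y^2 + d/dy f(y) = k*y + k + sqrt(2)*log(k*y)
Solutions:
 f(y) = C1 + k*y^2/2 + y^4/4 + 2*y^3/3 + y*(k - sqrt(2)) + sqrt(2)*y*log(k*y)


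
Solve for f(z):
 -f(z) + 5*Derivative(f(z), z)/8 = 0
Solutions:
 f(z) = C1*exp(8*z/5)


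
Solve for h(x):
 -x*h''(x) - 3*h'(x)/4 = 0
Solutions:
 h(x) = C1 + C2*x^(1/4)


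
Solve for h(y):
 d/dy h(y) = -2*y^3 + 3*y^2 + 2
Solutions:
 h(y) = C1 - y^4/2 + y^3 + 2*y


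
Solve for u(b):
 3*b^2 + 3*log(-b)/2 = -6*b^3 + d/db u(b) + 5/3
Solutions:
 u(b) = C1 + 3*b^4/2 + b^3 + 3*b*log(-b)/2 - 19*b/6


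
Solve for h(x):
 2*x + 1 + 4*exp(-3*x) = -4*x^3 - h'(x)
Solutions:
 h(x) = C1 - x^4 - x^2 - x + 4*exp(-3*x)/3


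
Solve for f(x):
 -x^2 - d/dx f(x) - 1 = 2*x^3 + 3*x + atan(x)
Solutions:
 f(x) = C1 - x^4/2 - x^3/3 - 3*x^2/2 - x*atan(x) - x + log(x^2 + 1)/2


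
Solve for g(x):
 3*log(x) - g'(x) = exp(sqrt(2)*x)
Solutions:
 g(x) = C1 + 3*x*log(x) - 3*x - sqrt(2)*exp(sqrt(2)*x)/2


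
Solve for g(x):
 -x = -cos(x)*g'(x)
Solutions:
 g(x) = C1 + Integral(x/cos(x), x)


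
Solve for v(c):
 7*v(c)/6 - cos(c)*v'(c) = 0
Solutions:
 v(c) = C1*(sin(c) + 1)^(7/12)/(sin(c) - 1)^(7/12)


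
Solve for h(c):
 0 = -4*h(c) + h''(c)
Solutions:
 h(c) = C1*exp(-2*c) + C2*exp(2*c)


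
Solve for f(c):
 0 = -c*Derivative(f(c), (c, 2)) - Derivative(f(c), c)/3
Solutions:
 f(c) = C1 + C2*c^(2/3)


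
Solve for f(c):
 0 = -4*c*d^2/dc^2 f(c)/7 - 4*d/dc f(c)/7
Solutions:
 f(c) = C1 + C2*log(c)


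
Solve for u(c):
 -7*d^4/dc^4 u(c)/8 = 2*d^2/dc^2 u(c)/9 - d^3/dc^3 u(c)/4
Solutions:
 u(c) = C1 + C2*c + (C3*sin(sqrt(103)*c/21) + C4*cos(sqrt(103)*c/21))*exp(c/7)


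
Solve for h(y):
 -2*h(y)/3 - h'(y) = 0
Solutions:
 h(y) = C1*exp(-2*y/3)


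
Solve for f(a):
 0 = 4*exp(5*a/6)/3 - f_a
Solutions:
 f(a) = C1 + 8*exp(5*a/6)/5


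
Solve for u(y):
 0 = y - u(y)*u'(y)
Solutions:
 u(y) = -sqrt(C1 + y^2)
 u(y) = sqrt(C1 + y^2)


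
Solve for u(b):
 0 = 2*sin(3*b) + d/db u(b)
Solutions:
 u(b) = C1 + 2*cos(3*b)/3


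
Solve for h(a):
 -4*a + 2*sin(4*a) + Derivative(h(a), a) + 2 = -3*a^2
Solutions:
 h(a) = C1 - a^3 + 2*a^2 - 2*a + cos(4*a)/2


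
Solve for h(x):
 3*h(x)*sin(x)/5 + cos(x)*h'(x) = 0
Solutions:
 h(x) = C1*cos(x)^(3/5)


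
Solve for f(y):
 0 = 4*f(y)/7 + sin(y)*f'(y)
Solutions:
 f(y) = C1*(cos(y) + 1)^(2/7)/(cos(y) - 1)^(2/7)


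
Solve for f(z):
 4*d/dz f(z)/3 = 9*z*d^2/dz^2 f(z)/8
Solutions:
 f(z) = C1 + C2*z^(59/27)


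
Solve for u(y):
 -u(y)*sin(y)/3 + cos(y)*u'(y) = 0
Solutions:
 u(y) = C1/cos(y)^(1/3)


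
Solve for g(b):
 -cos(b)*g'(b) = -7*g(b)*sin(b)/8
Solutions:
 g(b) = C1/cos(b)^(7/8)


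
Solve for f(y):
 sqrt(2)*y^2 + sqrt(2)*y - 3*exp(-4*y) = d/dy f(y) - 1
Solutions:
 f(y) = C1 + sqrt(2)*y^3/3 + sqrt(2)*y^2/2 + y + 3*exp(-4*y)/4


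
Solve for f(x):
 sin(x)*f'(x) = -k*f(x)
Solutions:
 f(x) = C1*exp(k*(-log(cos(x) - 1) + log(cos(x) + 1))/2)


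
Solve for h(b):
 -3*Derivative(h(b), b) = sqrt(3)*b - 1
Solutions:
 h(b) = C1 - sqrt(3)*b^2/6 + b/3


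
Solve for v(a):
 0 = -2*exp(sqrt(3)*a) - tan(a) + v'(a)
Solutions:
 v(a) = C1 + 2*sqrt(3)*exp(sqrt(3)*a)/3 - log(cos(a))


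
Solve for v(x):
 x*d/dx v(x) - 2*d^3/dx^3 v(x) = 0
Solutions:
 v(x) = C1 + Integral(C2*airyai(2^(2/3)*x/2) + C3*airybi(2^(2/3)*x/2), x)


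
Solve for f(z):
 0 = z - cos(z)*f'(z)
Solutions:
 f(z) = C1 + Integral(z/cos(z), z)


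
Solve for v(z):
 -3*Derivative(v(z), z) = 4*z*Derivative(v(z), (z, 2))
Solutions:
 v(z) = C1 + C2*z^(1/4)


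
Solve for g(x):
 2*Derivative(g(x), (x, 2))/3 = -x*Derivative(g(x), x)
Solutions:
 g(x) = C1 + C2*erf(sqrt(3)*x/2)


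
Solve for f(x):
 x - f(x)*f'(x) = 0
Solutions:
 f(x) = -sqrt(C1 + x^2)
 f(x) = sqrt(C1 + x^2)


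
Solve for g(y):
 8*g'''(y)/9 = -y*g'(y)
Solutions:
 g(y) = C1 + Integral(C2*airyai(-3^(2/3)*y/2) + C3*airybi(-3^(2/3)*y/2), y)


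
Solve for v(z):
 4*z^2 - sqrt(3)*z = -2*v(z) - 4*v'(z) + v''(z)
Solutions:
 v(z) = C1*exp(z*(2 - sqrt(6))) + C2*exp(z*(2 + sqrt(6))) - 2*z^2 + sqrt(3)*z/2 + 8*z - 18 - sqrt(3)


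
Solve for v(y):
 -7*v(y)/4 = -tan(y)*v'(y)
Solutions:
 v(y) = C1*sin(y)^(7/4)


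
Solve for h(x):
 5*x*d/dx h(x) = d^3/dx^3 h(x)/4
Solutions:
 h(x) = C1 + Integral(C2*airyai(20^(1/3)*x) + C3*airybi(20^(1/3)*x), x)


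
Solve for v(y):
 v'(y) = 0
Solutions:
 v(y) = C1


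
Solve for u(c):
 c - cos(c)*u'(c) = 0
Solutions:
 u(c) = C1 + Integral(c/cos(c), c)


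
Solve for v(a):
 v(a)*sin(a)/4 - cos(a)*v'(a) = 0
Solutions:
 v(a) = C1/cos(a)^(1/4)


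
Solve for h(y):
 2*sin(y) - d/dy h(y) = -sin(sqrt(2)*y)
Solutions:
 h(y) = C1 - 2*cos(y) - sqrt(2)*cos(sqrt(2)*y)/2


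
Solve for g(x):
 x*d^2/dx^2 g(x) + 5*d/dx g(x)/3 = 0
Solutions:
 g(x) = C1 + C2/x^(2/3)


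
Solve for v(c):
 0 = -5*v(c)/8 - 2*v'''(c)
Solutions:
 v(c) = C3*exp(-2^(2/3)*5^(1/3)*c/4) + (C1*sin(2^(2/3)*sqrt(3)*5^(1/3)*c/8) + C2*cos(2^(2/3)*sqrt(3)*5^(1/3)*c/8))*exp(2^(2/3)*5^(1/3)*c/8)


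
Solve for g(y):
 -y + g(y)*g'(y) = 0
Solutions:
 g(y) = -sqrt(C1 + y^2)
 g(y) = sqrt(C1 + y^2)


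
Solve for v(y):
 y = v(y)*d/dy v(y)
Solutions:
 v(y) = -sqrt(C1 + y^2)
 v(y) = sqrt(C1 + y^2)


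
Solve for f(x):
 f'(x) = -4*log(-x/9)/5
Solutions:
 f(x) = C1 - 4*x*log(-x)/5 + 4*x*(1 + 2*log(3))/5


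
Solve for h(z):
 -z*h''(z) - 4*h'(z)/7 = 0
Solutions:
 h(z) = C1 + C2*z^(3/7)


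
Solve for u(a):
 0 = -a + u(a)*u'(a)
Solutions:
 u(a) = -sqrt(C1 + a^2)
 u(a) = sqrt(C1 + a^2)


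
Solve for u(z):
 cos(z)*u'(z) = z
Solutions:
 u(z) = C1 + Integral(z/cos(z), z)


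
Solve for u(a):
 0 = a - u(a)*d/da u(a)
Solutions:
 u(a) = -sqrt(C1 + a^2)
 u(a) = sqrt(C1 + a^2)


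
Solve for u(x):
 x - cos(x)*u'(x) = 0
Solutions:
 u(x) = C1 + Integral(x/cos(x), x)


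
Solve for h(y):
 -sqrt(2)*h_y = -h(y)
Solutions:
 h(y) = C1*exp(sqrt(2)*y/2)


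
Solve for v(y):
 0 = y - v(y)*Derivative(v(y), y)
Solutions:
 v(y) = -sqrt(C1 + y^2)
 v(y) = sqrt(C1 + y^2)


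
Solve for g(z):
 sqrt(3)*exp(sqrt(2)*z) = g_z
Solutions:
 g(z) = C1 + sqrt(6)*exp(sqrt(2)*z)/2


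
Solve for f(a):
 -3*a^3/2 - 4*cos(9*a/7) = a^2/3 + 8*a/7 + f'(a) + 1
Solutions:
 f(a) = C1 - 3*a^4/8 - a^3/9 - 4*a^2/7 - a - 28*sin(9*a/7)/9


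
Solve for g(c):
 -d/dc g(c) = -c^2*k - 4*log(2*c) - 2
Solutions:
 g(c) = C1 + c^3*k/3 + 4*c*log(c) - 2*c + c*log(16)


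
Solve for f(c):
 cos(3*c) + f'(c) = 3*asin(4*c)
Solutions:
 f(c) = C1 + 3*c*asin(4*c) + 3*sqrt(1 - 16*c^2)/4 - sin(3*c)/3


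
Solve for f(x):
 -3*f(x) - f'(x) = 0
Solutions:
 f(x) = C1*exp(-3*x)


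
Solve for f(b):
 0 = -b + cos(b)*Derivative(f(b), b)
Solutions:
 f(b) = C1 + Integral(b/cos(b), b)


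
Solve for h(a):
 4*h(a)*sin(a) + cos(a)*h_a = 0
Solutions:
 h(a) = C1*cos(a)^4


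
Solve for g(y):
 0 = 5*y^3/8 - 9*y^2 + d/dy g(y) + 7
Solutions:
 g(y) = C1 - 5*y^4/32 + 3*y^3 - 7*y


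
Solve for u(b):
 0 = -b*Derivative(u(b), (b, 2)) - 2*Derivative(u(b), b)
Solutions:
 u(b) = C1 + C2/b


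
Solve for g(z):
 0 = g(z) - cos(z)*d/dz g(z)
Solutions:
 g(z) = C1*sqrt(sin(z) + 1)/sqrt(sin(z) - 1)


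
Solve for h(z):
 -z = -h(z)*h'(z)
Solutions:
 h(z) = -sqrt(C1 + z^2)
 h(z) = sqrt(C1 + z^2)


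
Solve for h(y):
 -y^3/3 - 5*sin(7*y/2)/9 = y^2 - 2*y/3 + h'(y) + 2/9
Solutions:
 h(y) = C1 - y^4/12 - y^3/3 + y^2/3 - 2*y/9 + 10*cos(7*y/2)/63


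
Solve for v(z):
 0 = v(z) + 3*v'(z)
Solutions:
 v(z) = C1*exp(-z/3)


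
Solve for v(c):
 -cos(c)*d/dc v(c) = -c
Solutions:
 v(c) = C1 + Integral(c/cos(c), c)


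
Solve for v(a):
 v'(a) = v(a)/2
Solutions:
 v(a) = C1*exp(a/2)


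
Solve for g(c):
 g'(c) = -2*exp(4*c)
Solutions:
 g(c) = C1 - exp(4*c)/2


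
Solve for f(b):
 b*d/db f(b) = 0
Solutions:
 f(b) = C1


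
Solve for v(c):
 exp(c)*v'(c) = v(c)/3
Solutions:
 v(c) = C1*exp(-exp(-c)/3)


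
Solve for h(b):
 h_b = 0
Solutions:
 h(b) = C1


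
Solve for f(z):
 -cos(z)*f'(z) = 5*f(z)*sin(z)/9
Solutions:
 f(z) = C1*cos(z)^(5/9)


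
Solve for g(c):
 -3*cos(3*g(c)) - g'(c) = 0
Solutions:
 g(c) = -asin((C1 + exp(18*c))/(C1 - exp(18*c)))/3 + pi/3
 g(c) = asin((C1 + exp(18*c))/(C1 - exp(18*c)))/3


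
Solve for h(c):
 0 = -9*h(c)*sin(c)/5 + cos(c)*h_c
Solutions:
 h(c) = C1/cos(c)^(9/5)


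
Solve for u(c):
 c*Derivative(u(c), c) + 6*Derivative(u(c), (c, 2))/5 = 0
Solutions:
 u(c) = C1 + C2*erf(sqrt(15)*c/6)


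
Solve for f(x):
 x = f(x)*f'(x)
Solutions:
 f(x) = -sqrt(C1 + x^2)
 f(x) = sqrt(C1 + x^2)


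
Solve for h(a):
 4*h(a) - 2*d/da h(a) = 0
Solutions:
 h(a) = C1*exp(2*a)


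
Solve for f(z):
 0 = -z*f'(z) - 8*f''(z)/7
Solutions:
 f(z) = C1 + C2*erf(sqrt(7)*z/4)


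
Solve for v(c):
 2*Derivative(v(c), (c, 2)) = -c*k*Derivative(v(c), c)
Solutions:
 v(c) = Piecewise((-sqrt(pi)*C1*erf(c*sqrt(k)/2)/sqrt(k) - C2, (k > 0) | (k < 0)), (-C1*c - C2, True))


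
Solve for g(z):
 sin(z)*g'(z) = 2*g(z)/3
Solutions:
 g(z) = C1*(cos(z) - 1)^(1/3)/(cos(z) + 1)^(1/3)


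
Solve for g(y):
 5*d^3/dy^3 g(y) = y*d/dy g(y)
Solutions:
 g(y) = C1 + Integral(C2*airyai(5^(2/3)*y/5) + C3*airybi(5^(2/3)*y/5), y)


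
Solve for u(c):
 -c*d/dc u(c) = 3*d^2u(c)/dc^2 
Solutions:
 u(c) = C1 + C2*erf(sqrt(6)*c/6)


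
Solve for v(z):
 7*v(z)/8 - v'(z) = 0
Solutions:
 v(z) = C1*exp(7*z/8)


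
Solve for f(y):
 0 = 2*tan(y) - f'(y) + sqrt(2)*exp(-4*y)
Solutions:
 f(y) = C1 + log(tan(y)^2 + 1) - sqrt(2)*exp(-4*y)/4


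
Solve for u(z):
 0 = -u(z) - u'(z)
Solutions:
 u(z) = C1*exp(-z)


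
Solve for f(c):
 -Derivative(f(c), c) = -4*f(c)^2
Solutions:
 f(c) = -1/(C1 + 4*c)


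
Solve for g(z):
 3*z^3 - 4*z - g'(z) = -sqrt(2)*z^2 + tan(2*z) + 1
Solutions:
 g(z) = C1 + 3*z^4/4 + sqrt(2)*z^3/3 - 2*z^2 - z + log(cos(2*z))/2


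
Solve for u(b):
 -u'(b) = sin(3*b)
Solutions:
 u(b) = C1 + cos(3*b)/3


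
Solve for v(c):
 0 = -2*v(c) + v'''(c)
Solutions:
 v(c) = C3*exp(2^(1/3)*c) + (C1*sin(2^(1/3)*sqrt(3)*c/2) + C2*cos(2^(1/3)*sqrt(3)*c/2))*exp(-2^(1/3)*c/2)


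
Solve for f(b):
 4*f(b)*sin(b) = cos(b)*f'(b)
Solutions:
 f(b) = C1/cos(b)^4


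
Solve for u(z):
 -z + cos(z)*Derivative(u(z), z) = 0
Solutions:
 u(z) = C1 + Integral(z/cos(z), z)


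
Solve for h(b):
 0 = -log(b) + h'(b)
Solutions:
 h(b) = C1 + b*log(b) - b


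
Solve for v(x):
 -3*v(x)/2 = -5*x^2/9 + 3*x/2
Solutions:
 v(x) = x*(10*x - 27)/27


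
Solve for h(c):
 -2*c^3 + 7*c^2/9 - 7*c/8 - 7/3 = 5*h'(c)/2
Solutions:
 h(c) = C1 - c^4/5 + 14*c^3/135 - 7*c^2/40 - 14*c/15


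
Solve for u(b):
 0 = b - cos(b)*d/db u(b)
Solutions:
 u(b) = C1 + Integral(b/cos(b), b)


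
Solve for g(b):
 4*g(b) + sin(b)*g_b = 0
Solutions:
 g(b) = C1*(cos(b)^2 + 2*cos(b) + 1)/(cos(b)^2 - 2*cos(b) + 1)


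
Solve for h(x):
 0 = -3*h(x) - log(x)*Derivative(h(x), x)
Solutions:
 h(x) = C1*exp(-3*li(x))


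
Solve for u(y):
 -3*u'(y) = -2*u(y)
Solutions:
 u(y) = C1*exp(2*y/3)


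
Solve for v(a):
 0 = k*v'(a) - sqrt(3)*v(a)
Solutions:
 v(a) = C1*exp(sqrt(3)*a/k)


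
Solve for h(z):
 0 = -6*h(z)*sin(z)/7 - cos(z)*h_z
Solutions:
 h(z) = C1*cos(z)^(6/7)


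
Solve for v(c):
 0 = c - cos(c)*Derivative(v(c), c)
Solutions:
 v(c) = C1 + Integral(c/cos(c), c)


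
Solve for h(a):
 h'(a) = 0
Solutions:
 h(a) = C1


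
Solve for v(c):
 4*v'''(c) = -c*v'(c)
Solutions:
 v(c) = C1 + Integral(C2*airyai(-2^(1/3)*c/2) + C3*airybi(-2^(1/3)*c/2), c)


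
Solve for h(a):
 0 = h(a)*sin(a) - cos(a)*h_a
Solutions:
 h(a) = C1/cos(a)


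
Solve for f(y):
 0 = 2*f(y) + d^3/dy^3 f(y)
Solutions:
 f(y) = C3*exp(-2^(1/3)*y) + (C1*sin(2^(1/3)*sqrt(3)*y/2) + C2*cos(2^(1/3)*sqrt(3)*y/2))*exp(2^(1/3)*y/2)


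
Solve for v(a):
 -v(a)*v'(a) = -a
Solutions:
 v(a) = -sqrt(C1 + a^2)
 v(a) = sqrt(C1 + a^2)


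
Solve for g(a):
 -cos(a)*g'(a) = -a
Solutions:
 g(a) = C1 + Integral(a/cos(a), a)


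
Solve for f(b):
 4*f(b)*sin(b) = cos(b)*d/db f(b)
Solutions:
 f(b) = C1/cos(b)^4


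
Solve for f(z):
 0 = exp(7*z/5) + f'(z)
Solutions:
 f(z) = C1 - 5*exp(7*z/5)/7


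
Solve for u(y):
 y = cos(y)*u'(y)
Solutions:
 u(y) = C1 + Integral(y/cos(y), y)


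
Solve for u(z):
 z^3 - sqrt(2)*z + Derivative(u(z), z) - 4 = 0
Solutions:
 u(z) = C1 - z^4/4 + sqrt(2)*z^2/2 + 4*z


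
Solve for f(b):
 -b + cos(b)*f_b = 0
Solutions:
 f(b) = C1 + Integral(b/cos(b), b)


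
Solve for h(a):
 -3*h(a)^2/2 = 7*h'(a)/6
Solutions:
 h(a) = 7/(C1 + 9*a)


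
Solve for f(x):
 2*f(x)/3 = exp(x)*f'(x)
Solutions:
 f(x) = C1*exp(-2*exp(-x)/3)


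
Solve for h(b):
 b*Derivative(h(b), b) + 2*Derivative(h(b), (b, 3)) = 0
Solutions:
 h(b) = C1 + Integral(C2*airyai(-2^(2/3)*b/2) + C3*airybi(-2^(2/3)*b/2), b)


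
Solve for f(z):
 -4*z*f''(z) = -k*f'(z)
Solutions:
 f(z) = C1 + z^(re(k)/4 + 1)*(C2*sin(log(z)*Abs(im(k))/4) + C3*cos(log(z)*im(k)/4))


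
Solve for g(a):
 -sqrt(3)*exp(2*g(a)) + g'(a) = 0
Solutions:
 g(a) = log(-sqrt(-1/(C1 + sqrt(3)*a))) - log(2)/2
 g(a) = log(-1/(C1 + sqrt(3)*a))/2 - log(2)/2


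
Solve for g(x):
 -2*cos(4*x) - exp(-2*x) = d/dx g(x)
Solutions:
 g(x) = C1 - sin(4*x)/2 + exp(-2*x)/2


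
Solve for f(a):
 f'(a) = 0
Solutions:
 f(a) = C1


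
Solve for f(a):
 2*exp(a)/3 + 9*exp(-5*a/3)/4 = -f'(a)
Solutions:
 f(a) = C1 - 2*exp(a)/3 + 27*exp(-5*a/3)/20


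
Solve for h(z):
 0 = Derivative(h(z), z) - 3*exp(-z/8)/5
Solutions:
 h(z) = C1 - 24*exp(-z/8)/5


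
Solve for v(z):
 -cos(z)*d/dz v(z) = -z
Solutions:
 v(z) = C1 + Integral(z/cos(z), z)


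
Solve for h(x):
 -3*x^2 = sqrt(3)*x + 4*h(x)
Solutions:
 h(x) = x*(-3*x - sqrt(3))/4


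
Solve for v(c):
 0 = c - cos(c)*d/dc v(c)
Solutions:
 v(c) = C1 + Integral(c/cos(c), c)


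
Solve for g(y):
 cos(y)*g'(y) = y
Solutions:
 g(y) = C1 + Integral(y/cos(y), y)


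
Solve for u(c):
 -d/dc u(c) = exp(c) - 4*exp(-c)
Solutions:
 u(c) = C1 - exp(c) - 4*exp(-c)


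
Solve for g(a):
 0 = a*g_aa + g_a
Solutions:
 g(a) = C1 + C2*log(a)


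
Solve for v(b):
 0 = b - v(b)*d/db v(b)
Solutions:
 v(b) = -sqrt(C1 + b^2)
 v(b) = sqrt(C1 + b^2)


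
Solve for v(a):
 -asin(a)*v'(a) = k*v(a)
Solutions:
 v(a) = C1*exp(-k*Integral(1/asin(a), a))


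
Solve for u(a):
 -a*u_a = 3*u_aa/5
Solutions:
 u(a) = C1 + C2*erf(sqrt(30)*a/6)


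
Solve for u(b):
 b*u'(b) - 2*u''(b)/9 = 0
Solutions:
 u(b) = C1 + C2*erfi(3*b/2)


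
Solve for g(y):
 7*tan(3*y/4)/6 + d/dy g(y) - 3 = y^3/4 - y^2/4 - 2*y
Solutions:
 g(y) = C1 + y^4/16 - y^3/12 - y^2 + 3*y + 14*log(cos(3*y/4))/9


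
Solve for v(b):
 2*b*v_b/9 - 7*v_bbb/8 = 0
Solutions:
 v(b) = C1 + Integral(C2*airyai(2*294^(1/3)*b/21) + C3*airybi(2*294^(1/3)*b/21), b)


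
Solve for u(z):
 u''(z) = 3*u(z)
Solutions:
 u(z) = C1*exp(-sqrt(3)*z) + C2*exp(sqrt(3)*z)


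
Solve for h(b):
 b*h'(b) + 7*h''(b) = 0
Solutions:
 h(b) = C1 + C2*erf(sqrt(14)*b/14)


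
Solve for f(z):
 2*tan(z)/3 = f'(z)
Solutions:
 f(z) = C1 - 2*log(cos(z))/3


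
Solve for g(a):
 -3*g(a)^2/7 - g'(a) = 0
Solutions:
 g(a) = 7/(C1 + 3*a)


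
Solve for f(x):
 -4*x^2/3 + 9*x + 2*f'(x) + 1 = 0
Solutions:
 f(x) = C1 + 2*x^3/9 - 9*x^2/4 - x/2


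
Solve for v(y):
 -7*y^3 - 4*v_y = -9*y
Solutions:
 v(y) = C1 - 7*y^4/16 + 9*y^2/8


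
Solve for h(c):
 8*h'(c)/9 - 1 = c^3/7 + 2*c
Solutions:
 h(c) = C1 + 9*c^4/224 + 9*c^2/8 + 9*c/8


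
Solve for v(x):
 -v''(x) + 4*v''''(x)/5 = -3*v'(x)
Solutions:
 v(x) = C1 + C2*exp(15^(1/3)*x*(15^(1/3)/(sqrt(714) + 27)^(1/3) + (sqrt(714) + 27)^(1/3))/12)*sin(3^(1/6)*5^(1/3)*x*(-3^(2/3)*(sqrt(714) + 27)^(1/3) + 3*5^(1/3)/(sqrt(714) + 27)^(1/3))/12) + C3*exp(15^(1/3)*x*(15^(1/3)/(sqrt(714) + 27)^(1/3) + (sqrt(714) + 27)^(1/3))/12)*cos(3^(1/6)*5^(1/3)*x*(-3^(2/3)*(sqrt(714) + 27)^(1/3) + 3*5^(1/3)/(sqrt(714) + 27)^(1/3))/12) + C4*exp(-15^(1/3)*x*(15^(1/3)/(sqrt(714) + 27)^(1/3) + (sqrt(714) + 27)^(1/3))/6)


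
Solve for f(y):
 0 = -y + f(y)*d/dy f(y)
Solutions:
 f(y) = -sqrt(C1 + y^2)
 f(y) = sqrt(C1 + y^2)


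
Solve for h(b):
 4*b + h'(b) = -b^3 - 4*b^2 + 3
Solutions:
 h(b) = C1 - b^4/4 - 4*b^3/3 - 2*b^2 + 3*b


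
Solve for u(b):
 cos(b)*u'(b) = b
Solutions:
 u(b) = C1 + Integral(b/cos(b), b)


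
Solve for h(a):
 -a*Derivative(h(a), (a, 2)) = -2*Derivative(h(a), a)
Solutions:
 h(a) = C1 + C2*a^3


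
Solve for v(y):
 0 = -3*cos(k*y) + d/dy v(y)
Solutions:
 v(y) = C1 + 3*sin(k*y)/k


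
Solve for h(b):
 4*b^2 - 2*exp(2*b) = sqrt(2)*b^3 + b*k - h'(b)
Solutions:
 h(b) = C1 + sqrt(2)*b^4/4 - 4*b^3/3 + b^2*k/2 + exp(2*b)


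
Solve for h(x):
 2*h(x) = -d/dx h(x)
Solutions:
 h(x) = C1*exp(-2*x)


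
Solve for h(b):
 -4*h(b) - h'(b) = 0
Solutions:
 h(b) = C1*exp(-4*b)


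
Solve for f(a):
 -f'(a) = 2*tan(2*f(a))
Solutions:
 f(a) = -asin(C1*exp(-4*a))/2 + pi/2
 f(a) = asin(C1*exp(-4*a))/2


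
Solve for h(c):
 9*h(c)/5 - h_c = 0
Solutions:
 h(c) = C1*exp(9*c/5)


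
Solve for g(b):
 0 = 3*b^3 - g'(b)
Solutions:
 g(b) = C1 + 3*b^4/4


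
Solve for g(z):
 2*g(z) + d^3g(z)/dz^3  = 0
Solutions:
 g(z) = C3*exp(-2^(1/3)*z) + (C1*sin(2^(1/3)*sqrt(3)*z/2) + C2*cos(2^(1/3)*sqrt(3)*z/2))*exp(2^(1/3)*z/2)


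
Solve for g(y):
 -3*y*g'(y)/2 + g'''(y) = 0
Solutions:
 g(y) = C1 + Integral(C2*airyai(2^(2/3)*3^(1/3)*y/2) + C3*airybi(2^(2/3)*3^(1/3)*y/2), y)


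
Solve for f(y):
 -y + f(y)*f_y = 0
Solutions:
 f(y) = -sqrt(C1 + y^2)
 f(y) = sqrt(C1 + y^2)


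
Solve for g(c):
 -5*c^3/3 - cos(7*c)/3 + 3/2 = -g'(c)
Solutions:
 g(c) = C1 + 5*c^4/12 - 3*c/2 + sin(7*c)/21


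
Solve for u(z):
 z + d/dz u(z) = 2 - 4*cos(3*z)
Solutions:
 u(z) = C1 - z^2/2 + 2*z - 4*sin(3*z)/3


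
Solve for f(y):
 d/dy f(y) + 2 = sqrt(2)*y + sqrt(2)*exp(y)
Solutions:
 f(y) = C1 + sqrt(2)*y^2/2 - 2*y + sqrt(2)*exp(y)


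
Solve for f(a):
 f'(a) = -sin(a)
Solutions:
 f(a) = C1 + cos(a)


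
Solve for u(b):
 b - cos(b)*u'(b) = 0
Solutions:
 u(b) = C1 + Integral(b/cos(b), b)


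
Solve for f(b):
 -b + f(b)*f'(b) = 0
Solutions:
 f(b) = -sqrt(C1 + b^2)
 f(b) = sqrt(C1 + b^2)


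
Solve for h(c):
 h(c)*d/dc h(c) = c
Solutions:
 h(c) = -sqrt(C1 + c^2)
 h(c) = sqrt(C1 + c^2)


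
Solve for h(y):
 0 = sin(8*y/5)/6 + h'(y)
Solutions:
 h(y) = C1 + 5*cos(8*y/5)/48


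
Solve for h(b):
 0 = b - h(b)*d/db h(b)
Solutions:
 h(b) = -sqrt(C1 + b^2)
 h(b) = sqrt(C1 + b^2)


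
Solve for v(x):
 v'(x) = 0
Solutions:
 v(x) = C1


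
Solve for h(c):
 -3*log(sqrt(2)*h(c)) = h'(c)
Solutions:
 2*Integral(1/(2*log(_y) + log(2)), (_y, h(c)))/3 = C1 - c


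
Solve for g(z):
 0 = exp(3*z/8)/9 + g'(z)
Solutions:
 g(z) = C1 - 8*exp(3*z/8)/27


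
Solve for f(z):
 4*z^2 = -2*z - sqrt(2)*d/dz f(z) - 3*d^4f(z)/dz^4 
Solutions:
 f(z) = C1 + C4*exp(-2^(1/6)*3^(2/3)*z/3) - 2*sqrt(2)*z^3/3 - sqrt(2)*z^2/2 + (C2*sin(6^(1/6)*z/2) + C3*cos(6^(1/6)*z/2))*exp(2^(1/6)*3^(2/3)*z/6)


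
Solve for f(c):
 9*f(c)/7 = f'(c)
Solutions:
 f(c) = C1*exp(9*c/7)


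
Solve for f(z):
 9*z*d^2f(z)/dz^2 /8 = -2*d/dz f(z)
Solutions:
 f(z) = C1 + C2/z^(7/9)


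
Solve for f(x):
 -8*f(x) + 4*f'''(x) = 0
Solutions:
 f(x) = C3*exp(2^(1/3)*x) + (C1*sin(2^(1/3)*sqrt(3)*x/2) + C2*cos(2^(1/3)*sqrt(3)*x/2))*exp(-2^(1/3)*x/2)


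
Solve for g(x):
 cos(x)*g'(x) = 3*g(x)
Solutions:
 g(x) = C1*(sin(x) + 1)^(3/2)/(sin(x) - 1)^(3/2)


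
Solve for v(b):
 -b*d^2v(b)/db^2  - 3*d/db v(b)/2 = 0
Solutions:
 v(b) = C1 + C2/sqrt(b)


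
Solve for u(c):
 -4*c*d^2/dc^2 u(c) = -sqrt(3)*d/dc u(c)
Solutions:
 u(c) = C1 + C2*c^(sqrt(3)/4 + 1)


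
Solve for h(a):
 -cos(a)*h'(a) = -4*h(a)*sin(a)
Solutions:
 h(a) = C1/cos(a)^4


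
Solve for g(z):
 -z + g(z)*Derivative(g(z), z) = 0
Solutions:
 g(z) = -sqrt(C1 + z^2)
 g(z) = sqrt(C1 + z^2)


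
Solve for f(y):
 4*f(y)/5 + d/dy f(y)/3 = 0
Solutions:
 f(y) = C1*exp(-12*y/5)


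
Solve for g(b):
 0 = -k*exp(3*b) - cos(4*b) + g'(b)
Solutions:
 g(b) = C1 + k*exp(3*b)/3 + sin(4*b)/4


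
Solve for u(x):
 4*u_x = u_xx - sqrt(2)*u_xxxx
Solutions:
 u(x) = C1 + C2*exp(3^(1/3)*x*(sqrt(2)*3^(1/3)/(sqrt(3)*sqrt(216 - sqrt(2))/2 + 9*sqrt(2))^(1/3) + 2*(sqrt(3)*sqrt(216 - sqrt(2))/2 + 9*sqrt(2))^(1/3))/12)*sin(x*(-3*sqrt(6)/(3*sqrt(3)*sqrt(216 - sqrt(2))/2 + 27*sqrt(2))^(1/3) + 2*sqrt(3)*(3*sqrt(3)*sqrt(216 - sqrt(2))/2 + 27*sqrt(2))^(1/3))/12) + C3*exp(3^(1/3)*x*(sqrt(2)*3^(1/3)/(sqrt(3)*sqrt(216 - sqrt(2))/2 + 9*sqrt(2))^(1/3) + 2*(sqrt(3)*sqrt(216 - sqrt(2))/2 + 9*sqrt(2))^(1/3))/12)*cos(x*(-3*sqrt(6)/(3*sqrt(3)*sqrt(216 - sqrt(2))/2 + 27*sqrt(2))^(1/3) + 2*sqrt(3)*(3*sqrt(3)*sqrt(216 - sqrt(2))/2 + 27*sqrt(2))^(1/3))/12) + C4*exp(-3^(1/3)*x*(sqrt(2)*3^(1/3)/(sqrt(3)*sqrt(216 - sqrt(2))/2 + 9*sqrt(2))^(1/3) + 2*(sqrt(3)*sqrt(216 - sqrt(2))/2 + 9*sqrt(2))^(1/3))/6)


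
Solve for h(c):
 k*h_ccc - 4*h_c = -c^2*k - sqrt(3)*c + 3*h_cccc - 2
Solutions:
 h(c) = C1 + C2*exp(c*(-k^2/(-k^3/27 + sqrt(-k^6 + (486 - k^3)^2)/27 + 18)^(1/3) + 3*k - 9*(-k^3/27 + sqrt(-k^6 + (486 - k^3)^2)/27 + 18)^(1/3))/27) + C3*exp(c*(-4*k^2/((-1 + sqrt(3)*I)*(-k^3/27 + sqrt(-k^6 + (486 - k^3)^2)/27 + 18)^(1/3)) + 6*k + 9*(-k^3/27 + sqrt(-k^6 + (486 - k^3)^2)/27 + 18)^(1/3) - 9*sqrt(3)*I*(-k^3/27 + sqrt(-k^6 + (486 - k^3)^2)/27 + 18)^(1/3))/54) + C4*exp(c*(4*k^2/((1 + sqrt(3)*I)*(-k^3/27 + sqrt(-k^6 + (486 - k^3)^2)/27 + 18)^(1/3)) + 6*k + 9*(-k^3/27 + sqrt(-k^6 + (486 - k^3)^2)/27 + 18)^(1/3) + 9*sqrt(3)*I*(-k^3/27 + sqrt(-k^6 + (486 - k^3)^2)/27 + 18)^(1/3))/54) + c^3*k/12 + sqrt(3)*c^2/8 + c*k^2/8 + c/2
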